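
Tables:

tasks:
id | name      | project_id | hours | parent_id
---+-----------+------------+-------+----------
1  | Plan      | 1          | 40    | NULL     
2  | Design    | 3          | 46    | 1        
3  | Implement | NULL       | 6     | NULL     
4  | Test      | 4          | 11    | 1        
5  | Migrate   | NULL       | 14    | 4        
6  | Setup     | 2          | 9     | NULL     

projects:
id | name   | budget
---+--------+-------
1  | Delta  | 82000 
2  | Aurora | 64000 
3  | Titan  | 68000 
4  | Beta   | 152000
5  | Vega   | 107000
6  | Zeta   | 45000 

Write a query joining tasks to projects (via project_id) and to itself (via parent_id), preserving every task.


Two LEFT JOINs from the same base table tasks: one to projects via project_id, one to tasks itself via parent_id. Both are LEFT so every task is preserved.
Match against projects:
  - task 1 (Plan): project_id=1 -> matches Delta
  - task 2 (Design): project_id=3 -> matches Titan
  - task 3 (Implement): project_id=NULL, no match -> kept with NULL
  - task 4 (Test): project_id=4 -> matches Beta
  - task 5 (Migrate): project_id=NULL, no match -> kept with NULL
  - task 6 (Setup): project_id=2 -> matches Aurora
Match against tasks (self):
  - task 1 (Plan): parent_id=NULL -> NULL
  - task 2 (Design): parent_id=1 -> Plan
  - task 3 (Implement): parent_id=NULL -> NULL
  - task 4 (Test): parent_id=1 -> Plan
  - task 5 (Migrate): parent_id=4 -> Test
  - task 6 (Setup): parent_id=NULL -> NULL

SQL:
SELECT a.name, b.name AS project, c.name AS parent
FROM tasks a
LEFT JOIN projects b ON a.project_id = b.id
LEFT JOIN tasks c ON a.parent_id = c.id

Result:
name      | project | parent
----------+---------+-------
Plan      | Delta   | NULL  
Design    | Titan   | Plan  
Implement | NULL    | NULL  
Test      | Beta    | Plan  
Migrate   | NULL    | Test  
Setup     | Aurora  | NULL  


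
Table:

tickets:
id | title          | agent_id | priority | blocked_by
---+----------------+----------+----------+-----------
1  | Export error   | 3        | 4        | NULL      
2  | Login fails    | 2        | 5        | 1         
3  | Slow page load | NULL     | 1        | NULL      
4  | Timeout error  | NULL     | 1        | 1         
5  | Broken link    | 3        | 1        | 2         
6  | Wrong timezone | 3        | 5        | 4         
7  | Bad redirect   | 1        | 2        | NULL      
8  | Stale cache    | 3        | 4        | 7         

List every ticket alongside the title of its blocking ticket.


This is a self-join: tickets is joined to a second copy of itself, matching each row's blocked_by to another row's id. Use LEFT JOIN so rows with blocked_by=NULL are kept.
  - ticket 1 (Export error): blocked_by=NULL -> NULL
  - ticket 2 (Login fails): blocked_by=1 -> Export error
  - ticket 3 (Slow page load): blocked_by=NULL -> NULL
  - ticket 4 (Timeout error): blocked_by=1 -> Export error
  - ticket 5 (Broken link): blocked_by=2 -> Login fails
  - ticket 6 (Wrong timezone): blocked_by=4 -> Timeout error
  - ticket 7 (Bad redirect): blocked_by=NULL -> NULL
  - ticket 8 (Stale cache): blocked_by=7 -> Bad redirect

SQL:
SELECT a.title AS item, b.title AS blocked_by
FROM tickets a
LEFT JOIN tickets b ON a.blocked_by = b.id

Result:
item           | blocked_by   
---------------+--------------
Export error   | NULL         
Login fails    | Export error 
Slow page load | NULL         
Timeout error  | Export error 
Broken link    | Login fails  
Wrong timezone | Timeout error
Bad redirect   | NULL         
Stale cache    | Bad redirect 


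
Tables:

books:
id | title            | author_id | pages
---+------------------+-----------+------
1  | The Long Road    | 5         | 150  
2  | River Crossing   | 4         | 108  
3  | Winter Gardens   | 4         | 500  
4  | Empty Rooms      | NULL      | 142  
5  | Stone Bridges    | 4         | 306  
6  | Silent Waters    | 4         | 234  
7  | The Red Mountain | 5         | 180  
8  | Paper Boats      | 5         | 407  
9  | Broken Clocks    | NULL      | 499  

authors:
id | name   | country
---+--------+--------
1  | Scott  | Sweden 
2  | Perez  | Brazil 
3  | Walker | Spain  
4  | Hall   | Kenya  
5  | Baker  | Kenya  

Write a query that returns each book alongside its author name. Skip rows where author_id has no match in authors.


INNER JOIN keeps only books rows whose author_id matches an id in authors. Walk through each book:
  - book 1 (The Long Road): author_id=5 -> matches Baker
  - book 2 (River Crossing): author_id=4 -> matches Hall
  - book 3 (Winter Gardens): author_id=4 -> matches Hall
  - book 4 (Empty Rooms): author_id=NULL, no match -> dropped
  - book 5 (Stone Bridges): author_id=4 -> matches Hall
  - book 6 (Silent Waters): author_id=4 -> matches Hall
  - book 7 (The Red Mountain): author_id=5 -> matches Baker
  - book 8 (Paper Boats): author_id=5 -> matches Baker
  - book 9 (Broken Clocks): author_id=NULL, no match -> dropped
So 2 of 9 rows are dropped.

SQL:
SELECT a.title, b.name AS author
FROM books a
INNER JOIN authors b ON a.author_id = b.id

Result:
title            | author
-----------------+-------
The Long Road    | Baker 
River Crossing   | Hall  
Winter Gardens   | Hall  
Stone Bridges    | Hall  
Silent Waters    | Hall  
The Red Mountain | Baker 
Paper Boats      | Baker 


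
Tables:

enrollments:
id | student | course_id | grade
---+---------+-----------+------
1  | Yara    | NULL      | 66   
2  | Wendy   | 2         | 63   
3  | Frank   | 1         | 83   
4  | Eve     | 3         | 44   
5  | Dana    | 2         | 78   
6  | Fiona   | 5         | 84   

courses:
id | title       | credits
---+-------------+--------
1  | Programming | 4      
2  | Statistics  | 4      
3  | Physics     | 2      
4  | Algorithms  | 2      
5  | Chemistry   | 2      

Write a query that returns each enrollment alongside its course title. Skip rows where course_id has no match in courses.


INNER JOIN keeps only enrollments rows whose course_id matches an id in courses. Walk through each enrollment:
  - enrollment 1 (Yara): course_id=NULL, no match -> dropped
  - enrollment 2 (Wendy): course_id=2 -> matches Statistics
  - enrollment 3 (Frank): course_id=1 -> matches Programming
  - enrollment 4 (Eve): course_id=3 -> matches Physics
  - enrollment 5 (Dana): course_id=2 -> matches Statistics
  - enrollment 6 (Fiona): course_id=5 -> matches Chemistry
So 1 of 6 rows is dropped.

SQL:
SELECT a.student, b.title AS course
FROM enrollments a
INNER JOIN courses b ON a.course_id = b.id

Result:
student | course     
--------+------------
Wendy   | Statistics 
Frank   | Programming
Eve     | Physics    
Dana    | Statistics 
Fiona   | Chemistry  


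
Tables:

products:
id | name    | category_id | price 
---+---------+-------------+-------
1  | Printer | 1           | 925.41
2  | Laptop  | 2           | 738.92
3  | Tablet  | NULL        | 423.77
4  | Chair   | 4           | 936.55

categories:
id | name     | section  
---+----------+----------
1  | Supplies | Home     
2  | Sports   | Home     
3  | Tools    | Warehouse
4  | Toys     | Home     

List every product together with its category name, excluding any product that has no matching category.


INNER JOIN keeps only products rows whose category_id matches an id in categories. Walk through each product:
  - product 1 (Printer): category_id=1 -> matches Supplies
  - product 2 (Laptop): category_id=2 -> matches Sports
  - product 3 (Tablet): category_id=NULL, no match -> dropped
  - product 4 (Chair): category_id=4 -> matches Toys
So 1 of 4 rows is dropped.

SQL:
SELECT a.name, b.name AS category
FROM products a
INNER JOIN categories b ON a.category_id = b.id

Result:
name    | category
--------+---------
Printer | Supplies
Laptop  | Sports  
Chair   | Toys    


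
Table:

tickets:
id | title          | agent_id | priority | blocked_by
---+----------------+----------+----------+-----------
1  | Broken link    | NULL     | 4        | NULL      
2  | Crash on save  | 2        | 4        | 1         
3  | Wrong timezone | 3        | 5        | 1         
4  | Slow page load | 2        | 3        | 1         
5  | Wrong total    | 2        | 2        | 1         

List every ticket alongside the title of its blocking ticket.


This is a self-join: tickets is joined to a second copy of itself, matching each row's blocked_by to another row's id. Use LEFT JOIN so rows with blocked_by=NULL are kept.
  - ticket 1 (Broken link): blocked_by=NULL -> NULL
  - ticket 2 (Crash on save): blocked_by=1 -> Broken link
  - ticket 3 (Wrong timezone): blocked_by=1 -> Broken link
  - ticket 4 (Slow page load): blocked_by=1 -> Broken link
  - ticket 5 (Wrong total): blocked_by=1 -> Broken link

SQL:
SELECT a.title AS item, b.title AS blocked_by
FROM tickets a
LEFT JOIN tickets b ON a.blocked_by = b.id

Result:
item           | blocked_by 
---------------+------------
Broken link    | NULL       
Crash on save  | Broken link
Wrong timezone | Broken link
Slow page load | Broken link
Wrong total    | Broken link


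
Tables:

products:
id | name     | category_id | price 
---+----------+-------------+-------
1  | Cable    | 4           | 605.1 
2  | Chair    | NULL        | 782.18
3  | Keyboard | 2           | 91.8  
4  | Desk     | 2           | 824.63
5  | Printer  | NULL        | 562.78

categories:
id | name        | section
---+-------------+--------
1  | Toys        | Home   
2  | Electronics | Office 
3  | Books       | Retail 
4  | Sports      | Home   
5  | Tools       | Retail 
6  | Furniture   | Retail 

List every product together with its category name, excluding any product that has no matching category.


INNER JOIN keeps only products rows whose category_id matches an id in categories. Walk through each product:
  - product 1 (Cable): category_id=4 -> matches Sports
  - product 2 (Chair): category_id=NULL, no match -> dropped
  - product 3 (Keyboard): category_id=2 -> matches Electronics
  - product 4 (Desk): category_id=2 -> matches Electronics
  - product 5 (Printer): category_id=NULL, no match -> dropped
So 2 of 5 rows are dropped.

SQL:
SELECT a.name, b.name AS category
FROM products a
INNER JOIN categories b ON a.category_id = b.id

Result:
name     | category   
---------+------------
Cable    | Sports     
Keyboard | Electronics
Desk     | Electronics


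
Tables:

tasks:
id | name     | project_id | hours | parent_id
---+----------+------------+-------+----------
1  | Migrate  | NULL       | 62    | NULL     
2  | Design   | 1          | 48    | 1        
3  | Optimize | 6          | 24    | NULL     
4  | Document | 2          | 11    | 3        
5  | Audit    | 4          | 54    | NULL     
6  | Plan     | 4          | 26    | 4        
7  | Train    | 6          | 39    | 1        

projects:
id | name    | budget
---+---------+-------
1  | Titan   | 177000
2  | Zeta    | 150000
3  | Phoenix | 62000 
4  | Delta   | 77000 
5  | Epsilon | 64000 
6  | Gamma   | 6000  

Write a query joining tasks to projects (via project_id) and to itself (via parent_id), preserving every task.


Two LEFT JOINs from the same base table tasks: one to projects via project_id, one to tasks itself via parent_id. Both are LEFT so every task is preserved.
Match against projects:
  - task 1 (Migrate): project_id=NULL, no match -> kept with NULL
  - task 2 (Design): project_id=1 -> matches Titan
  - task 3 (Optimize): project_id=6 -> matches Gamma
  - task 4 (Document): project_id=2 -> matches Zeta
  - task 5 (Audit): project_id=4 -> matches Delta
  - task 6 (Plan): project_id=4 -> matches Delta
  - task 7 (Train): project_id=6 -> matches Gamma
Match against tasks (self):
  - task 1 (Migrate): parent_id=NULL -> NULL
  - task 2 (Design): parent_id=1 -> Migrate
  - task 3 (Optimize): parent_id=NULL -> NULL
  - task 4 (Document): parent_id=3 -> Optimize
  - task 5 (Audit): parent_id=NULL -> NULL
  - task 6 (Plan): parent_id=4 -> Document
  - task 7 (Train): parent_id=1 -> Migrate

SQL:
SELECT a.name, b.name AS project, c.name AS parent
FROM tasks a
LEFT JOIN projects b ON a.project_id = b.id
LEFT JOIN tasks c ON a.parent_id = c.id

Result:
name     | project | parent  
---------+---------+---------
Migrate  | NULL    | NULL    
Design   | Titan   | Migrate 
Optimize | Gamma   | NULL    
Document | Zeta    | Optimize
Audit    | Delta   | NULL    
Plan     | Delta   | Document
Train    | Gamma   | Migrate 


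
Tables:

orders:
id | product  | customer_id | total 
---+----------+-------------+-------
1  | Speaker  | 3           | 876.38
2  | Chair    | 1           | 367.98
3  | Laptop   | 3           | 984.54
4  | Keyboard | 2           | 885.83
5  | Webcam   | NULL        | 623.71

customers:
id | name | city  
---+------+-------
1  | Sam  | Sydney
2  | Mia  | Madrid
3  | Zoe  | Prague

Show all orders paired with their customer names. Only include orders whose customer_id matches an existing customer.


INNER JOIN keeps only orders rows whose customer_id matches an id in customers. Walk through each order:
  - order 1 (Speaker): customer_id=3 -> matches Zoe
  - order 2 (Chair): customer_id=1 -> matches Sam
  - order 3 (Laptop): customer_id=3 -> matches Zoe
  - order 4 (Keyboard): customer_id=2 -> matches Mia
  - order 5 (Webcam): customer_id=NULL, no match -> dropped
So 1 of 5 rows is dropped.

SQL:
SELECT a.product, b.name AS customer
FROM orders a
INNER JOIN customers b ON a.customer_id = b.id

Result:
product  | customer
---------+---------
Speaker  | Zoe     
Chair    | Sam     
Laptop   | Zoe     
Keyboard | Mia     


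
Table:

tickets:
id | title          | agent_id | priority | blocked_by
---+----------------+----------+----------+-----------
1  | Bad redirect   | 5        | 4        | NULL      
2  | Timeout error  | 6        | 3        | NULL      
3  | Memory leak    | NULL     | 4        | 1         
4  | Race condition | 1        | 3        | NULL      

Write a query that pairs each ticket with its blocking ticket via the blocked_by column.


This is a self-join: tickets is joined to a second copy of itself, matching each row's blocked_by to another row's id. Use LEFT JOIN so rows with blocked_by=NULL are kept.
  - ticket 1 (Bad redirect): blocked_by=NULL -> NULL
  - ticket 2 (Timeout error): blocked_by=NULL -> NULL
  - ticket 3 (Memory leak): blocked_by=1 -> Bad redirect
  - ticket 4 (Race condition): blocked_by=NULL -> NULL

SQL:
SELECT a.title AS item, b.title AS blocked_by
FROM tickets a
LEFT JOIN tickets b ON a.blocked_by = b.id

Result:
item           | blocked_by  
---------------+-------------
Bad redirect   | NULL        
Timeout error  | NULL        
Memory leak    | Bad redirect
Race condition | NULL        


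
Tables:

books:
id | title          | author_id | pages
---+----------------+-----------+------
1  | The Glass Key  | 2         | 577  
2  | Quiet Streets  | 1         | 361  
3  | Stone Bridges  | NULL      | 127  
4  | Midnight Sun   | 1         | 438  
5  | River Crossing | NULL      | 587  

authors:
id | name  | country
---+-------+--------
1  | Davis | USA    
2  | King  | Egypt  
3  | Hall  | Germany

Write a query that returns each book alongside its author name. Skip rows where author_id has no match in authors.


INNER JOIN keeps only books rows whose author_id matches an id in authors. Walk through each book:
  - book 1 (The Glass Key): author_id=2 -> matches King
  - book 2 (Quiet Streets): author_id=1 -> matches Davis
  - book 3 (Stone Bridges): author_id=NULL, no match -> dropped
  - book 4 (Midnight Sun): author_id=1 -> matches Davis
  - book 5 (River Crossing): author_id=NULL, no match -> dropped
So 2 of 5 rows are dropped.

SQL:
SELECT a.title, b.name AS author
FROM books a
INNER JOIN authors b ON a.author_id = b.id

Result:
title         | author
--------------+-------
The Glass Key | King  
Quiet Streets | Davis 
Midnight Sun  | Davis 


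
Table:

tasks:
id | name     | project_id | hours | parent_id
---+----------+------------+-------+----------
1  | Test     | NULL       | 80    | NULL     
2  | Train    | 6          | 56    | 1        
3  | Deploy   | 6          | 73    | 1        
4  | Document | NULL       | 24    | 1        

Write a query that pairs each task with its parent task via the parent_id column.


This is a self-join: tasks is joined to a second copy of itself, matching each row's parent_id to another row's id. Use LEFT JOIN so rows with parent_id=NULL are kept.
  - task 1 (Test): parent_id=NULL -> NULL
  - task 2 (Train): parent_id=1 -> Test
  - task 3 (Deploy): parent_id=1 -> Test
  - task 4 (Document): parent_id=1 -> Test

SQL:
SELECT a.name AS item, b.name AS parent
FROM tasks a
LEFT JOIN tasks b ON a.parent_id = b.id

Result:
item     | parent
---------+-------
Test     | NULL  
Train    | Test  
Deploy   | Test  
Document | Test  


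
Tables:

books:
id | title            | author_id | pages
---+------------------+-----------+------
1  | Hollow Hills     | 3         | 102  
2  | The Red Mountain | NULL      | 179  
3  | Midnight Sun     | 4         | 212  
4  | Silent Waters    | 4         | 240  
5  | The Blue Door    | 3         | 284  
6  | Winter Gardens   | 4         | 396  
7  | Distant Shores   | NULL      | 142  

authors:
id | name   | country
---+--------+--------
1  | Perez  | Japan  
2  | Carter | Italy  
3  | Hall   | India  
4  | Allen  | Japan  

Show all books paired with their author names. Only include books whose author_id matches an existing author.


INNER JOIN keeps only books rows whose author_id matches an id in authors. Walk through each book:
  - book 1 (Hollow Hills): author_id=3 -> matches Hall
  - book 2 (The Red Mountain): author_id=NULL, no match -> dropped
  - book 3 (Midnight Sun): author_id=4 -> matches Allen
  - book 4 (Silent Waters): author_id=4 -> matches Allen
  - book 5 (The Blue Door): author_id=3 -> matches Hall
  - book 6 (Winter Gardens): author_id=4 -> matches Allen
  - book 7 (Distant Shores): author_id=NULL, no match -> dropped
So 2 of 7 rows are dropped.

SQL:
SELECT a.title, b.name AS author
FROM books a
INNER JOIN authors b ON a.author_id = b.id

Result:
title          | author
---------------+-------
Hollow Hills   | Hall  
Midnight Sun   | Allen 
Silent Waters  | Allen 
The Blue Door  | Hall  
Winter Gardens | Allen 


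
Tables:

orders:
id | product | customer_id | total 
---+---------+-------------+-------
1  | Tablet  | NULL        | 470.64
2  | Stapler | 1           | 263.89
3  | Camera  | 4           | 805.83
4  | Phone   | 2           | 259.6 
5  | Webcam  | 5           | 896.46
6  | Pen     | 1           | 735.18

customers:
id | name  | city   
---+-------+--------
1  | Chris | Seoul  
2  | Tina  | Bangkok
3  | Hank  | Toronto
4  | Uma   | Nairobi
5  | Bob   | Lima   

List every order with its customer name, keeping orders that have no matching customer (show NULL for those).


LEFT JOIN keeps every row from orders (the left table); where customer_id has no match in customers, the customer columns become NULL. Walk through each order:
  - order 1 (Tablet): customer_id=NULL, no match -> kept with NULL
  - order 2 (Stapler): customer_id=1 -> matches Chris
  - order 3 (Camera): customer_id=4 -> matches Uma
  - order 4 (Phone): customer_id=2 -> matches Tina
  - order 5 (Webcam): customer_id=5 -> matches Bob
  - order 6 (Pen): customer_id=1 -> matches Chris
All 6 rows appear; 1 has NULL customer.

SQL:
SELECT a.product, b.name AS customer
FROM orders a
LEFT JOIN customers b ON a.customer_id = b.id

Result:
product | customer
--------+---------
Tablet  | NULL    
Stapler | Chris   
Camera  | Uma     
Phone   | Tina    
Webcam  | Bob     
Pen     | Chris   


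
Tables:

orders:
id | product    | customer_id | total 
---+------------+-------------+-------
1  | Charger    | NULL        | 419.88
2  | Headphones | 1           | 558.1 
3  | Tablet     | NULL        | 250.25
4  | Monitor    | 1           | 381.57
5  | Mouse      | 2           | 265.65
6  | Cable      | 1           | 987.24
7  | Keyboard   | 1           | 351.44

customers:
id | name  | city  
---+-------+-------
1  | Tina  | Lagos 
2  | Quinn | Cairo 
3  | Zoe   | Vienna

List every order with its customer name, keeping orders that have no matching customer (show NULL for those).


LEFT JOIN keeps every row from orders (the left table); where customer_id has no match in customers, the customer columns become NULL. Walk through each order:
  - order 1 (Charger): customer_id=NULL, no match -> kept with NULL
  - order 2 (Headphones): customer_id=1 -> matches Tina
  - order 3 (Tablet): customer_id=NULL, no match -> kept with NULL
  - order 4 (Monitor): customer_id=1 -> matches Tina
  - order 5 (Mouse): customer_id=2 -> matches Quinn
  - order 6 (Cable): customer_id=1 -> matches Tina
  - order 7 (Keyboard): customer_id=1 -> matches Tina
All 7 rows appear; 2 have NULL customer.

SQL:
SELECT a.product, b.name AS customer
FROM orders a
LEFT JOIN customers b ON a.customer_id = b.id

Result:
product    | customer
-----------+---------
Charger    | NULL    
Headphones | Tina    
Tablet     | NULL    
Monitor    | Tina    
Mouse      | Quinn   
Cable      | Tina    
Keyboard   | Tina    


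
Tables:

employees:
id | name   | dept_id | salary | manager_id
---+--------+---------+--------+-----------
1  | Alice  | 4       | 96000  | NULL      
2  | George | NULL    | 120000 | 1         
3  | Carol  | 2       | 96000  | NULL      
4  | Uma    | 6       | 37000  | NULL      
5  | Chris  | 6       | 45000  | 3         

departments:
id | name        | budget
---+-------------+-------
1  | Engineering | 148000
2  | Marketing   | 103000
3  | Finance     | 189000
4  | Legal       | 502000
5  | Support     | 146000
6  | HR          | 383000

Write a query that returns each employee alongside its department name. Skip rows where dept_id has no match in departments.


INNER JOIN keeps only employees rows whose dept_id matches an id in departments. Walk through each employee:
  - employee 1 (Alice): dept_id=4 -> matches Legal
  - employee 2 (George): dept_id=NULL, no match -> dropped
  - employee 3 (Carol): dept_id=2 -> matches Marketing
  - employee 4 (Uma): dept_id=6 -> matches HR
  - employee 5 (Chris): dept_id=6 -> matches HR
So 1 of 5 rows is dropped.

SQL:
SELECT a.name, b.name AS department
FROM employees a
INNER JOIN departments b ON a.dept_id = b.id

Result:
name  | department
------+-----------
Alice | Legal     
Carol | Marketing 
Uma   | HR        
Chris | HR        


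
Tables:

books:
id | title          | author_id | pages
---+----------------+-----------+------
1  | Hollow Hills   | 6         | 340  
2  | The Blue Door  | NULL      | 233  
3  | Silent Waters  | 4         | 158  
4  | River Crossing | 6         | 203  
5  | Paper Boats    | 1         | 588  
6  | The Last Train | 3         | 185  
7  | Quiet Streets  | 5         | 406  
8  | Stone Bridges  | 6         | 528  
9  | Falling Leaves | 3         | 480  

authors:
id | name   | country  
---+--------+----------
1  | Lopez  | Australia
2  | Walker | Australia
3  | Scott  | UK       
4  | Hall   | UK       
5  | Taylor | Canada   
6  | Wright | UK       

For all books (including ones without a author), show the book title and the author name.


LEFT JOIN keeps every row from books (the left table); where author_id has no match in authors, the author columns become NULL. Walk through each book:
  - book 1 (Hollow Hills): author_id=6 -> matches Wright
  - book 2 (The Blue Door): author_id=NULL, no match -> kept with NULL
  - book 3 (Silent Waters): author_id=4 -> matches Hall
  - book 4 (River Crossing): author_id=6 -> matches Wright
  - book 5 (Paper Boats): author_id=1 -> matches Lopez
  - book 6 (The Last Train): author_id=3 -> matches Scott
  - book 7 (Quiet Streets): author_id=5 -> matches Taylor
  - book 8 (Stone Bridges): author_id=6 -> matches Wright
  - book 9 (Falling Leaves): author_id=3 -> matches Scott
All 9 rows appear; 1 has NULL author.

SQL:
SELECT a.title, b.name AS author
FROM books a
LEFT JOIN authors b ON a.author_id = b.id

Result:
title          | author
---------------+-------
Hollow Hills   | Wright
The Blue Door  | NULL  
Silent Waters  | Hall  
River Crossing | Wright
Paper Boats    | Lopez 
The Last Train | Scott 
Quiet Streets  | Taylor
Stone Bridges  | Wright
Falling Leaves | Scott 


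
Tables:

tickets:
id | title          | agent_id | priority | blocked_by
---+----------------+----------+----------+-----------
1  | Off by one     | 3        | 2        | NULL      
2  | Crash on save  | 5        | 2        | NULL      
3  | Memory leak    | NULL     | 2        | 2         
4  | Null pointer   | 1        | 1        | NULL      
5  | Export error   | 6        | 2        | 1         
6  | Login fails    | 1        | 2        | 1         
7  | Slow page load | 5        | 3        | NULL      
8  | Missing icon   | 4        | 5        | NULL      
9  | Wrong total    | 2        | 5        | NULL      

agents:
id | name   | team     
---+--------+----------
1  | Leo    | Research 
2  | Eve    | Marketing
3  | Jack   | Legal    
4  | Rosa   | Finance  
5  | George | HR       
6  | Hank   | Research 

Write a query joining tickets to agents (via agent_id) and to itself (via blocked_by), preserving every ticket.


Two LEFT JOINs from the same base table tickets: one to agents via agent_id, one to tickets itself via blocked_by. Both are LEFT so every ticket is preserved.
Match against agents:
  - ticket 1 (Off by one): agent_id=3 -> matches Jack
  - ticket 2 (Crash on save): agent_id=5 -> matches George
  - ticket 3 (Memory leak): agent_id=NULL, no match -> kept with NULL
  - ticket 4 (Null pointer): agent_id=1 -> matches Leo
  - ticket 5 (Export error): agent_id=6 -> matches Hank
  - ticket 6 (Login fails): agent_id=1 -> matches Leo
  - ticket 7 (Slow page load): agent_id=5 -> matches George
  - ticket 8 (Missing icon): agent_id=4 -> matches Rosa
  - ticket 9 (Wrong total): agent_id=2 -> matches Eve
Match against tickets (self):
  - ticket 1 (Off by one): blocked_by=NULL -> NULL
  - ticket 2 (Crash on save): blocked_by=NULL -> NULL
  - ticket 3 (Memory leak): blocked_by=2 -> Crash on save
  - ticket 4 (Null pointer): blocked_by=NULL -> NULL
  - ticket 5 (Export error): blocked_by=1 -> Off by one
  - ticket 6 (Login fails): blocked_by=1 -> Off by one
  - ticket 7 (Slow page load): blocked_by=NULL -> NULL
  - ticket 8 (Missing icon): blocked_by=NULL -> NULL
  - ticket 9 (Wrong total): blocked_by=NULL -> NULL

SQL:
SELECT a.title, b.name AS agent, c.title AS blocked_by
FROM tickets a
LEFT JOIN agents b ON a.agent_id = b.id
LEFT JOIN tickets c ON a.blocked_by = c.id

Result:
title          | agent  | blocked_by   
---------------+--------+--------------
Off by one     | Jack   | NULL         
Crash on save  | George | NULL         
Memory leak    | NULL   | Crash on save
Null pointer   | Leo    | NULL         
Export error   | Hank   | Off by one   
Login fails    | Leo    | Off by one   
Slow page load | George | NULL         
Missing icon   | Rosa   | NULL         
Wrong total    | Eve    | NULL         


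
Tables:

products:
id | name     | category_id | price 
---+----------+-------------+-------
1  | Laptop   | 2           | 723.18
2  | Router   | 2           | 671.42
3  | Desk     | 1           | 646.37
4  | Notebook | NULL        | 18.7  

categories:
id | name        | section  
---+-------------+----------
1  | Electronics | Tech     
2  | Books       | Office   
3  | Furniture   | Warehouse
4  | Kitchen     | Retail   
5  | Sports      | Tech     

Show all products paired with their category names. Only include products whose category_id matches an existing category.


INNER JOIN keeps only products rows whose category_id matches an id in categories. Walk through each product:
  - product 1 (Laptop): category_id=2 -> matches Books
  - product 2 (Router): category_id=2 -> matches Books
  - product 3 (Desk): category_id=1 -> matches Electronics
  - product 4 (Notebook): category_id=NULL, no match -> dropped
So 1 of 4 rows is dropped.

SQL:
SELECT a.name, b.name AS category
FROM products a
INNER JOIN categories b ON a.category_id = b.id

Result:
name   | category   
-------+------------
Laptop | Books      
Router | Books      
Desk   | Electronics


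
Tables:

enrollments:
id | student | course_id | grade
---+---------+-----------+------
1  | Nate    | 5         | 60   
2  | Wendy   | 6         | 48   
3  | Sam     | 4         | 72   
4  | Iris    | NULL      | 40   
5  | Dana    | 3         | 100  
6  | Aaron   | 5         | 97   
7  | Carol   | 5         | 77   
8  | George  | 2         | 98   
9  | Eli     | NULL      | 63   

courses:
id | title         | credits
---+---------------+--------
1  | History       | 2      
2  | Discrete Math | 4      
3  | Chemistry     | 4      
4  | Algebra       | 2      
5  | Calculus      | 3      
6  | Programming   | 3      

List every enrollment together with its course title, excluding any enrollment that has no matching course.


INNER JOIN keeps only enrollments rows whose course_id matches an id in courses. Walk through each enrollment:
  - enrollment 1 (Nate): course_id=5 -> matches Calculus
  - enrollment 2 (Wendy): course_id=6 -> matches Programming
  - enrollment 3 (Sam): course_id=4 -> matches Algebra
  - enrollment 4 (Iris): course_id=NULL, no match -> dropped
  - enrollment 5 (Dana): course_id=3 -> matches Chemistry
  - enrollment 6 (Aaron): course_id=5 -> matches Calculus
  - enrollment 7 (Carol): course_id=5 -> matches Calculus
  - enrollment 8 (George): course_id=2 -> matches Discrete Math
  - enrollment 9 (Eli): course_id=NULL, no match -> dropped
So 2 of 9 rows are dropped.

SQL:
SELECT a.student, b.title AS course
FROM enrollments a
INNER JOIN courses b ON a.course_id = b.id

Result:
student | course       
--------+--------------
Nate    | Calculus     
Wendy   | Programming  
Sam     | Algebra      
Dana    | Chemistry    
Aaron   | Calculus     
Carol   | Calculus     
George  | Discrete Math


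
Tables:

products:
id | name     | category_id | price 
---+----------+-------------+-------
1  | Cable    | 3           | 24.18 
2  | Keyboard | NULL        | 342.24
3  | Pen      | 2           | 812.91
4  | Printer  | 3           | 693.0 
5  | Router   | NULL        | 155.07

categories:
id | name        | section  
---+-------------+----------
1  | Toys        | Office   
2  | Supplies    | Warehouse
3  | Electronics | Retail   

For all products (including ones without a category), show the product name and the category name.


LEFT JOIN keeps every row from products (the left table); where category_id has no match in categories, the category columns become NULL. Walk through each product:
  - product 1 (Cable): category_id=3 -> matches Electronics
  - product 2 (Keyboard): category_id=NULL, no match -> kept with NULL
  - product 3 (Pen): category_id=2 -> matches Supplies
  - product 4 (Printer): category_id=3 -> matches Electronics
  - product 5 (Router): category_id=NULL, no match -> kept with NULL
All 5 rows appear; 2 have NULL category.

SQL:
SELECT a.name, b.name AS category
FROM products a
LEFT JOIN categories b ON a.category_id = b.id

Result:
name     | category   
---------+------------
Cable    | Electronics
Keyboard | NULL       
Pen      | Supplies   
Printer  | Electronics
Router   | NULL       


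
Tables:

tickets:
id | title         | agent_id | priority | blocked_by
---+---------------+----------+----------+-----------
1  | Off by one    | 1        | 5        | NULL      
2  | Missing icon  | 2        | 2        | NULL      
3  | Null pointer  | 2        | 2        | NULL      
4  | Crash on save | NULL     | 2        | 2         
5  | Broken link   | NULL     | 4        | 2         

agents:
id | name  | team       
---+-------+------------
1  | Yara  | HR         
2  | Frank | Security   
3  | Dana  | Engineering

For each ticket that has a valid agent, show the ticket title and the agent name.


INNER JOIN keeps only tickets rows whose agent_id matches an id in agents. Walk through each ticket:
  - ticket 1 (Off by one): agent_id=1 -> matches Yara
  - ticket 2 (Missing icon): agent_id=2 -> matches Frank
  - ticket 3 (Null pointer): agent_id=2 -> matches Frank
  - ticket 4 (Crash on save): agent_id=NULL, no match -> dropped
  - ticket 5 (Broken link): agent_id=NULL, no match -> dropped
So 2 of 5 rows are dropped.

SQL:
SELECT a.title, b.name AS agent
FROM tickets a
INNER JOIN agents b ON a.agent_id = b.id

Result:
title        | agent
-------------+------
Off by one   | Yara 
Missing icon | Frank
Null pointer | Frank


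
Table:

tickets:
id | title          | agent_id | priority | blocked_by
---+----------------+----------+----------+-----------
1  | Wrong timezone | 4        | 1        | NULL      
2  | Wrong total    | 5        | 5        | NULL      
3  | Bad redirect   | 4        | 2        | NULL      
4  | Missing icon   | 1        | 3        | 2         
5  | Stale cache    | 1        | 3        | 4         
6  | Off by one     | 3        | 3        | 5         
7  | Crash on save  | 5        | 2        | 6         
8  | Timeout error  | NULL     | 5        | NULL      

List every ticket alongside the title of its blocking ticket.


This is a self-join: tickets is joined to a second copy of itself, matching each row's blocked_by to another row's id. Use LEFT JOIN so rows with blocked_by=NULL are kept.
  - ticket 1 (Wrong timezone): blocked_by=NULL -> NULL
  - ticket 2 (Wrong total): blocked_by=NULL -> NULL
  - ticket 3 (Bad redirect): blocked_by=NULL -> NULL
  - ticket 4 (Missing icon): blocked_by=2 -> Wrong total
  - ticket 5 (Stale cache): blocked_by=4 -> Missing icon
  - ticket 6 (Off by one): blocked_by=5 -> Stale cache
  - ticket 7 (Crash on save): blocked_by=6 -> Off by one
  - ticket 8 (Timeout error): blocked_by=NULL -> NULL

SQL:
SELECT a.title AS item, b.title AS blocked_by
FROM tickets a
LEFT JOIN tickets b ON a.blocked_by = b.id

Result:
item           | blocked_by  
---------------+-------------
Wrong timezone | NULL        
Wrong total    | NULL        
Bad redirect   | NULL        
Missing icon   | Wrong total 
Stale cache    | Missing icon
Off by one     | Stale cache 
Crash on save  | Off by one  
Timeout error  | NULL        


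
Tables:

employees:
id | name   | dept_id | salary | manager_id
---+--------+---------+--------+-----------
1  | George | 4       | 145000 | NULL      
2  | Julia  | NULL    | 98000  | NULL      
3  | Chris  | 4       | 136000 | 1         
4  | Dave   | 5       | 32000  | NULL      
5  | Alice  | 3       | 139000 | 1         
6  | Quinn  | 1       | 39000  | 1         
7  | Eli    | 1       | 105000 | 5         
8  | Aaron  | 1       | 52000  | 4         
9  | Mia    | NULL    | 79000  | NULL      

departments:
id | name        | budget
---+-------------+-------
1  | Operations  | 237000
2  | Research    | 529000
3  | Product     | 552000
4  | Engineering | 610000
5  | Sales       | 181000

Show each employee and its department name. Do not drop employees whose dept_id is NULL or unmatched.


LEFT JOIN keeps every row from employees (the left table); where dept_id has no match in departments, the department columns become NULL. Walk through each employee:
  - employee 1 (George): dept_id=4 -> matches Engineering
  - employee 2 (Julia): dept_id=NULL, no match -> kept with NULL
  - employee 3 (Chris): dept_id=4 -> matches Engineering
  - employee 4 (Dave): dept_id=5 -> matches Sales
  - employee 5 (Alice): dept_id=3 -> matches Product
  - employee 6 (Quinn): dept_id=1 -> matches Operations
  - employee 7 (Eli): dept_id=1 -> matches Operations
  - employee 8 (Aaron): dept_id=1 -> matches Operations
  - employee 9 (Mia): dept_id=NULL, no match -> kept with NULL
All 9 rows appear; 2 have NULL department.

SQL:
SELECT a.name, b.name AS department
FROM employees a
LEFT JOIN departments b ON a.dept_id = b.id

Result:
name   | department 
-------+------------
George | Engineering
Julia  | NULL       
Chris  | Engineering
Dave   | Sales      
Alice  | Product    
Quinn  | Operations 
Eli    | Operations 
Aaron  | Operations 
Mia    | NULL       


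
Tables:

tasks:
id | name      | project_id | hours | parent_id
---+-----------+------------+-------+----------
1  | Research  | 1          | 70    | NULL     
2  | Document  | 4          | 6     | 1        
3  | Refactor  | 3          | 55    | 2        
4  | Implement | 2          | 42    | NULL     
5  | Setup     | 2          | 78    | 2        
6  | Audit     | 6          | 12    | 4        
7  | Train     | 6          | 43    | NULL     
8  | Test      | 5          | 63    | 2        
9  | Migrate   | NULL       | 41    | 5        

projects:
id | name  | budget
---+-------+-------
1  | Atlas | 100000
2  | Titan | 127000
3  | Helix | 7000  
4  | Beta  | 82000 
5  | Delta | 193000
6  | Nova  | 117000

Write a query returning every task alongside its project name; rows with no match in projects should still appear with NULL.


LEFT JOIN keeps every row from tasks (the left table); where project_id has no match in projects, the project columns become NULL. Walk through each task:
  - task 1 (Research): project_id=1 -> matches Atlas
  - task 2 (Document): project_id=4 -> matches Beta
  - task 3 (Refactor): project_id=3 -> matches Helix
  - task 4 (Implement): project_id=2 -> matches Titan
  - task 5 (Setup): project_id=2 -> matches Titan
  - task 6 (Audit): project_id=6 -> matches Nova
  - task 7 (Train): project_id=6 -> matches Nova
  - task 8 (Test): project_id=5 -> matches Delta
  - task 9 (Migrate): project_id=NULL, no match -> kept with NULL
All 9 rows appear; 1 has NULL project.

SQL:
SELECT a.name, b.name AS project
FROM tasks a
LEFT JOIN projects b ON a.project_id = b.id

Result:
name      | project
----------+--------
Research  | Atlas  
Document  | Beta   
Refactor  | Helix  
Implement | Titan  
Setup     | Titan  
Audit     | Nova   
Train     | Nova   
Test      | Delta  
Migrate   | NULL   


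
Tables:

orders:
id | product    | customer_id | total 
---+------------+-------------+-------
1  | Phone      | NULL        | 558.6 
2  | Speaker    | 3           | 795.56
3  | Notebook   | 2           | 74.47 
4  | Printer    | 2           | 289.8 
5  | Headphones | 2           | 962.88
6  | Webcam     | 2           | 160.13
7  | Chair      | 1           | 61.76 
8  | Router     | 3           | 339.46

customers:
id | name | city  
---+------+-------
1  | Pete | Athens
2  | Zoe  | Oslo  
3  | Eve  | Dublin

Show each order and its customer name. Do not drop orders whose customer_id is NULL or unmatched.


LEFT JOIN keeps every row from orders (the left table); where customer_id has no match in customers, the customer columns become NULL. Walk through each order:
  - order 1 (Phone): customer_id=NULL, no match -> kept with NULL
  - order 2 (Speaker): customer_id=3 -> matches Eve
  - order 3 (Notebook): customer_id=2 -> matches Zoe
  - order 4 (Printer): customer_id=2 -> matches Zoe
  - order 5 (Headphones): customer_id=2 -> matches Zoe
  - order 6 (Webcam): customer_id=2 -> matches Zoe
  - order 7 (Chair): customer_id=1 -> matches Pete
  - order 8 (Router): customer_id=3 -> matches Eve
All 8 rows appear; 1 has NULL customer.

SQL:
SELECT a.product, b.name AS customer
FROM orders a
LEFT JOIN customers b ON a.customer_id = b.id

Result:
product    | customer
-----------+---------
Phone      | NULL    
Speaker    | Eve     
Notebook   | Zoe     
Printer    | Zoe     
Headphones | Zoe     
Webcam     | Zoe     
Chair      | Pete    
Router     | Eve     


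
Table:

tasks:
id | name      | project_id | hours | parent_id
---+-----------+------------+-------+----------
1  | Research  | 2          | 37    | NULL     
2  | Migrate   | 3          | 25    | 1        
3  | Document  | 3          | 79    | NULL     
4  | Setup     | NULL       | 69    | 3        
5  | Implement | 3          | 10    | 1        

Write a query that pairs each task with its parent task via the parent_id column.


This is a self-join: tasks is joined to a second copy of itself, matching each row's parent_id to another row's id. Use LEFT JOIN so rows with parent_id=NULL are kept.
  - task 1 (Research): parent_id=NULL -> NULL
  - task 2 (Migrate): parent_id=1 -> Research
  - task 3 (Document): parent_id=NULL -> NULL
  - task 4 (Setup): parent_id=3 -> Document
  - task 5 (Implement): parent_id=1 -> Research

SQL:
SELECT a.name AS item, b.name AS parent
FROM tasks a
LEFT JOIN tasks b ON a.parent_id = b.id

Result:
item      | parent  
----------+---------
Research  | NULL    
Migrate   | Research
Document  | NULL    
Setup     | Document
Implement | Research
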